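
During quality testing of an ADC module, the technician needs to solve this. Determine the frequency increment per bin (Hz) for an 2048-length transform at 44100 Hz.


DFT frequency resolution:
df = fs / N
   = 44100 / 2048
   = 21.5332 Hz

21.5332 Hz


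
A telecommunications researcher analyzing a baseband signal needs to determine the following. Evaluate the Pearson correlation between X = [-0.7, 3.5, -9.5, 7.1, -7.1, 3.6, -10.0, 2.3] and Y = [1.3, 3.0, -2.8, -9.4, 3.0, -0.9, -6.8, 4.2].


Pearson correlation coefficient (population):
r = cov(X,Y) / (std(X) * std(Y))
Mean X = -1.35, Mean Y = -1.05
Cov(X,Y) = 1.40375
Std(X) = 6.199597, Std(Y) = 4.633573
r = 0.0489

0.0489


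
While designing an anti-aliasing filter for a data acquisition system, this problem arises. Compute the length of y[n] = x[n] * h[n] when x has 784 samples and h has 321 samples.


Linear convolution output length:
L = N + M - 1
  = 784 + 321 - 1
  = 1104 samples

1104


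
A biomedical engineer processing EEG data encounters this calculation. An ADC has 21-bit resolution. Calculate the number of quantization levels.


Number of quantization levels = 2^N
= 2^21
= 2097152

2097152


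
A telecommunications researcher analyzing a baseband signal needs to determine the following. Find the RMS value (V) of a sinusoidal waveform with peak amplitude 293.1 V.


RMS voltage for a sinusoidal waveform:
V_rms = V_peak / sqrt(2)
      = 293.1 / 1.414214
      = 207.253 V

207.253 V


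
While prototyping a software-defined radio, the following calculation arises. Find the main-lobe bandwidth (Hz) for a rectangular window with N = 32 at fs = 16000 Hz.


Main lobe width for a rectangular window:
Width = 2 * fs / N
      = 2 * 16000 / 32
      = 32000 / 32
      = 1000.0 Hz

1000.0 Hz


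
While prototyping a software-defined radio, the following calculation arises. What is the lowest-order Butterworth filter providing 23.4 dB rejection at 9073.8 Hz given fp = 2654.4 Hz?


Butterworth filter order formula:
n = log10(10^(A/10) - 1) / (2 * log10(f_stop/f_pass))
10^(23.4/10) - 1 = 217.7762
f_stop/f_pass = 9073.8 / 2654.4 = 3.4184
n = 2.1899 -> ceil = 3

3


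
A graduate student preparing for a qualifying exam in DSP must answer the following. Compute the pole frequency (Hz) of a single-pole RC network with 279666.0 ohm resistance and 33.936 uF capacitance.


Cutoff frequency of a first-order RC filter:
fc = 1 / (2 * pi * R * C)
C = 33.936 uF = 3.3936e-05 F
fc = 1 / (2 * pi * 279666.0 * 3.3936e-05)
   = 1 / 59.632111900666
   = 0.016769 Hz

0.016769 Hz


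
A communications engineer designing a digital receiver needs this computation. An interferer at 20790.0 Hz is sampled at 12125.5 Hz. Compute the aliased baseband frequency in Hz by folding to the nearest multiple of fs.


Compute the nearest integer multiple of fs to the signal:
n = round(20790.0 / 12125.5) = 2
f_alias = |20790.0 - 2 * 12125.5|
        = |20790.0 - 24251.0|
        = 3461.0 Hz

3461.0


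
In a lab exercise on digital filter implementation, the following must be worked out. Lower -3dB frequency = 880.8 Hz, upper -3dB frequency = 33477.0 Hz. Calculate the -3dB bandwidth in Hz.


Bandwidth is the difference of -3dB frequencies:
BW = f_high - f_low
   = 33477.0 - 880.8
   = 32596.2 Hz

32596.2 Hz


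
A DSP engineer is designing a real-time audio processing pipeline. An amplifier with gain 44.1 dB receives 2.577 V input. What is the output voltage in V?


Output voltage from dB gain:
V_out = V_in * 10^(gain_dB / 20)
      = 2.577 * 10^(44.1 / 20)
      = 2.577 * 160.324539
      = 413.1563 V

413.1563 V


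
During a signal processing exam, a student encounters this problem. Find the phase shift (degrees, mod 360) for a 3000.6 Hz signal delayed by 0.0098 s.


Phase shift from frequency and time delay:
phi = 360 * f * t_delay
    = 360 * 3000.6 * 0.0098
    = 10586.12 degrees
    mod 360 = 146.12 degrees

146.12 degrees


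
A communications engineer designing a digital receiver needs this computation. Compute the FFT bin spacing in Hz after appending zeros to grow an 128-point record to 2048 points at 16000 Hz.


Frequency resolution after zero-padding:
N_padded = 128 * 16 = 2048
df = fs / N_padded
   = 16000 / 2048
   = 7.8125 Hz

7.8125 Hz


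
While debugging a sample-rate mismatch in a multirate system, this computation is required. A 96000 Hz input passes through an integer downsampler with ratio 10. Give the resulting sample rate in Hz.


Decimation reduces the sample rate:
fs_out = fs_in / M
       = 96000 / 10
       = 9600.0 Hz

9600.0 Hz


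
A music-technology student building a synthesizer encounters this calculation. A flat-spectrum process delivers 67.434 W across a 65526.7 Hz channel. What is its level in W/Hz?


Power spectral density:
PSD = P / BW
    = 67.434 / 65526.7
    = 0.00102911 W/Hz

0.00102911 W/Hz


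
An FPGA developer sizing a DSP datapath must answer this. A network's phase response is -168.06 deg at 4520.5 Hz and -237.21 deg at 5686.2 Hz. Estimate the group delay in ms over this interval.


Group delay from phase difference:
tau = -d(phi)/d(omega)
d(phi) = -69.15 deg = -1.206895 rad
d(omega) = 2*pi*(5686.2 - 4520.5) = 7324.3091 rad/s
tau = -(-1.206895) / 7324.3091
    = 0.1648 ms

0.1648 ms


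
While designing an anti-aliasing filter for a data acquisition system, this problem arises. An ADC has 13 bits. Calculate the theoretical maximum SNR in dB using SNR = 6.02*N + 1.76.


Theoretical SNR for a full-scale sinusoid:
SNR = 6.02 * N + 1.76
    = 6.02 * 13 + 1.76
    = 78.26 + 1.76
    = 80.02 dB

80.02 dB


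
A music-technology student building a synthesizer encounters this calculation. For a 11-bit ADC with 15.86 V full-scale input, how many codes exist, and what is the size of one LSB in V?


Step 1 — number of quantization levels:
L = 2^N = 2^11 = 2048

Step 2 — LSB step size:
delta = Vfs / L
      = 15.86 / 2048
      = 0.00774414 V

Levels = 2048; step size = 0.00774414 V


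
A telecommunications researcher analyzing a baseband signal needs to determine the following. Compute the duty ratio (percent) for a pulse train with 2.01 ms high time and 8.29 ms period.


Duty cycle as a percentage:
DC = (t_on / T) * 100
   = (2.01 / 8.29) * 100
   = 0.242461 * 100
   = 24.25 %

24.25 %


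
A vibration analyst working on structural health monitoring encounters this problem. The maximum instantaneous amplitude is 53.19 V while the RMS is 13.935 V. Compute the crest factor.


Crest factor is the ratio of peak to RMS:
CF = V_peak / V_rms
   = 53.19 / 13.935
   = 3.817

3.817


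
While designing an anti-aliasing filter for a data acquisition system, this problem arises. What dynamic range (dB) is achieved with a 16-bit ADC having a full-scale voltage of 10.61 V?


Dynamic range from full-scale to LSB:
V_min = V_max / 2^bits = 10.61 / 2^16
DR = 20 * log10(V_max / V_min)
   = 20 * log10(2^16)
   = 20 * 16 * log10(2)
   = 96.33 dB

96.33 dB


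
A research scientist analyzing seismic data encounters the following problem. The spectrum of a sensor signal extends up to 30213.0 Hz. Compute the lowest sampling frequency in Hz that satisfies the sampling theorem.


The Nyquist rate is twice the maximum frequency component.
fs_min = 2 * fmax
      = 2 * 30213.0
      = 60426.0 Hz

60426.0


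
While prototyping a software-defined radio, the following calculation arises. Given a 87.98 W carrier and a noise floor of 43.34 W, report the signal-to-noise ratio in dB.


SNR in decibels:
SNR = 10 * log10(Ps / Pn)
    = 10 * log10(87.98 / 43.34)
    = 10 * log10(2.03)
    = 10 * 0.3075
    = 3.07 dB

3.07 dB


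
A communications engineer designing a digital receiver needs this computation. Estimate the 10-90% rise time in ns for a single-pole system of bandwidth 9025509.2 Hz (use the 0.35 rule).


Rise time from bandwidth relationship:
tr = 0.35 / BW
   = 0.35 / 9025509.2
   = 3.877897548e-08 s
   = 38.779 ns

38.779 ns


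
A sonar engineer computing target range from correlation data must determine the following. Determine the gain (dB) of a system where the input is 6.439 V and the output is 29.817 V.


Voltage gain in dB:
G = 20 * log10(Vout / Vin)
  = 20 * log10(29.817 / 6.439)
  = 20 * log10(4.630688)
  = 20 * 0.665646
  = 13.31 dB

13.31 dB


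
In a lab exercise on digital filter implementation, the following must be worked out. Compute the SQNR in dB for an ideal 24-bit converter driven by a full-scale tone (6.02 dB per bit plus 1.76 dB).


Theoretical SNR for a full-scale sinusoid:
SNR = 6.02 * N + 1.76
    = 6.02 * 24 + 1.76
    = 144.48 + 1.76
    = 146.24 dB

146.24 dB


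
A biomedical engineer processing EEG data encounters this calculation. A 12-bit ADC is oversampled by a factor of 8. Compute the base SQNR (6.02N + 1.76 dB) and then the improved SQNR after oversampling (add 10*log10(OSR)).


Step 1 — baseline SQNR at Nyquist:
SQNR_base = 6.02*N + 1.76
          = 6.02*12 + 1.76
          = 74.0 dB

Step 2 — oversampling processing gain:
G = 10*log10(OSR) = 10*log10(8) = 9.03 dB

Step 3 — total:
SQNR_total = 74.0 + 9.03 = 83.03 dB

Base SQNR = 74.0 dB; oversampled SQNR = 83.03 dB


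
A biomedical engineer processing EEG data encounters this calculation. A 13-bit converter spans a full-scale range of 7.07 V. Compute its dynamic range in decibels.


Dynamic range from full-scale to LSB:
V_min = V_max / 2^bits = 7.07 / 2^13
DR = 20 * log10(V_max / V_min)
   = 20 * log10(2^13)
   = 20 * 13 * log10(2)
   = 78.27 dB

78.27 dB


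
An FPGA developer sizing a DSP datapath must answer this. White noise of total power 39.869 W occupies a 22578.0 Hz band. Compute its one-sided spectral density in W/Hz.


Power spectral density:
PSD = P / BW
    = 39.869 / 22578.0
    = 0.00176583 W/Hz

0.00176583 W/Hz


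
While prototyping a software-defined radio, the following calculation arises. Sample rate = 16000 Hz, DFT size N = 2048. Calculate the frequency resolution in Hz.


DFT frequency resolution:
df = fs / N
   = 16000 / 2048
   = 7.8125 Hz

7.8125 Hz


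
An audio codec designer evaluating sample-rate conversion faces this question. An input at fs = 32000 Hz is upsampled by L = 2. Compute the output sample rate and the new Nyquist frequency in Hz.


Step 1 — output sample rate after interpolation by L:
fs_out = L * fs_in = 2 * 32000 = 64000 Hz

Step 2 — Nyquist frequency of the output stream:
f_Nyq = fs_out / 2 = 64000 / 2 = 32000.0 Hz

fs_out = 64000 Hz; f_Nyquist = 32000.0 Hz


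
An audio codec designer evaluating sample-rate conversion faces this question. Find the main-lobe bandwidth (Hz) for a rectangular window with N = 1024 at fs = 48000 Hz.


Main lobe width for a rectangular window:
Width = 2 * fs / N
      = 2 * 48000 / 1024
      = 96000 / 1024
      = 93.75 Hz

93.75 Hz


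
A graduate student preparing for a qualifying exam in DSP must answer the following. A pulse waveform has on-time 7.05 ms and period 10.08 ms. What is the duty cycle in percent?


Duty cycle as a percentage:
DC = (t_on / T) * 100
   = (7.05 / 10.08) * 100
   = 0.699405 * 100
   = 69.94 %

69.94 %


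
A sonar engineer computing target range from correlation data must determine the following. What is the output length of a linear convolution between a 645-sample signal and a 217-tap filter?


Linear convolution output length:
L = N + M - 1
  = 645 + 217 - 1
  = 861 samples

861


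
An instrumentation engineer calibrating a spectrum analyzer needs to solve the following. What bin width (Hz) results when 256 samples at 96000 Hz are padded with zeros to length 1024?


Frequency resolution after zero-padding:
N_padded = 256 * 4 = 1024
df = fs / N_padded
   = 96000 / 1024
   = 93.75 Hz

93.75 Hz


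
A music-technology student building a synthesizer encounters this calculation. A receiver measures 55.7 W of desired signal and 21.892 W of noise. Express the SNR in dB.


SNR in decibels:
SNR = 10 * log10(Ps / Pn)
    = 10 * log10(55.7 / 21.892)
    = 10 * log10(2.5443)
    = 10 * 0.4056
    = 4.06 dB

4.06 dB


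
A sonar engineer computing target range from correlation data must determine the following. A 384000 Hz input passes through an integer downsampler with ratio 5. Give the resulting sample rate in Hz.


Decimation reduces the sample rate:
fs_out = fs_in / M
       = 384000 / 5
       = 76800.0 Hz

76800.0 Hz


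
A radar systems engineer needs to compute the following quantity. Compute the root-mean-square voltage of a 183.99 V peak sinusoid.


RMS voltage for a sinusoidal waveform:
V_rms = V_peak / sqrt(2)
      = 183.99 / 1.414214
      = 130.101 V

130.101 V


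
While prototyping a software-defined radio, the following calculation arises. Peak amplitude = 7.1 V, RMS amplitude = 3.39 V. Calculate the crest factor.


Crest factor is the ratio of peak to RMS:
CF = V_peak / V_rms
   = 7.1 / 3.39
   = 2.0944

2.0944


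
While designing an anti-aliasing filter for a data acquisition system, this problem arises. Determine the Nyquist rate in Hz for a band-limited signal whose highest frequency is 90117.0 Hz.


The Nyquist rate is twice the maximum frequency component.
fs_min = 2 * fmax
      = 2 * 90117.0
      = 180234.0 Hz

180234.0


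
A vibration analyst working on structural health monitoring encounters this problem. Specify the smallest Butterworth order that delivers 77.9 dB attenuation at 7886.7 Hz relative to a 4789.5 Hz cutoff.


Butterworth filter order formula:
n = log10(10^(A/10) - 1) / (2 * log10(f_stop/f_pass))
10^(77.9/10) - 1 = 61659499.1861
f_stop/f_pass = 7886.7 / 4789.5 = 1.6467
n = 17.982 -> ceil = 18

18


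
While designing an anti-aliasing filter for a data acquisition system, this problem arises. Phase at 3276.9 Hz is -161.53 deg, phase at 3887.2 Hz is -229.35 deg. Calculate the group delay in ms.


Group delay from phase difference:
tau = -d(phi)/d(omega)
d(phi) = -67.82 deg = -1.183682 rad
d(omega) = 2*pi*(3887.2 - 3276.9) = 3834.628 rad/s
tau = -(-1.183682) / 3834.628
    = 0.3087 ms

0.3087 ms


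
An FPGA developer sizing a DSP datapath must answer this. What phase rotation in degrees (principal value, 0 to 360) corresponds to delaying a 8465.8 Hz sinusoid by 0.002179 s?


Phase shift from frequency and time delay:
phi = 360 * f * t_delay
    = 360 * 8465.8 * 0.002179
    = 6640.91 degrees
    mod 360 = 160.91 degrees

160.91 degrees


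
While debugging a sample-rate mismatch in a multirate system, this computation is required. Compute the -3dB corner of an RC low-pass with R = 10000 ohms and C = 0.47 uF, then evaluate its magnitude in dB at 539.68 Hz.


Step 1 — cutoff frequency:
fc = 1 / (2*pi*R*C)
C = 0.47 uF = 4.7e-07 F
fc = 1 / (2*pi*10000*4.7e-07)
   = 33.8628 Hz

Step 2 — magnitude at f = 539.68 Hz:
|H(f)| = 1 / sqrt(1 + (f/fc)^2)
f/fc = 539.68 / 33.8628 = 15.937253
|H| = 1 / sqrt(1 + 253.996033) = 0.0626229
|H|_dB = 20*log10(0.0626229) = -24.07 dB

fc = 33.8628 Hz; |H(539.68 Hz)| = -24.07 dB


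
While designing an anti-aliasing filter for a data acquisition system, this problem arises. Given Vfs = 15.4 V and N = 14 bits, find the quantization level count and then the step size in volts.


Step 1 — number of quantization levels:
L = 2^N = 2^14 = 16384

Step 2 — LSB step size:
delta = Vfs / L
      = 15.4 / 16384
      = 0.00093994 V

Levels = 16384; step size = 0.00093994 V


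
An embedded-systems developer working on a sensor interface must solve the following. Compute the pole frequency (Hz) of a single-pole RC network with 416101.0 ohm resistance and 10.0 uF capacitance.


Cutoff frequency of a first-order RC filter:
fc = 1 / (2 * pi * R * C)
C = 10.0 uF = 1e-05 F
fc = 1 / (2 * pi * 416101.0 * 1e-05)
   = 1 / 26.144396895027
   = 0.038249 Hz

0.038249 Hz


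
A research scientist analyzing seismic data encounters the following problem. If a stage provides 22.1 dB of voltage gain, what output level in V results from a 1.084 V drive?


Output voltage from dB gain:
V_out = V_in * 10^(gain_dB / 20)
      = 1.084 * 10^(22.1 / 20)
      = 1.084 * 12.735031
      = 13.8048 V

13.8048 V


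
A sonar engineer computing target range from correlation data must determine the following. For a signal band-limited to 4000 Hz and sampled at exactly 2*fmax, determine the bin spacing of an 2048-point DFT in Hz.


Step 1 — Nyquist sampling rate:
fs = 2 * fmax = 2 * 4000 = 8000 Hz

Step 2 — DFT bin spacing:
df = fs / N = 8000 / 2048 = 3.9062 Hz

3.9062 Hz


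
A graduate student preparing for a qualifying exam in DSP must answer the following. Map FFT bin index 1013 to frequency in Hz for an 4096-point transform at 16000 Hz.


Frequency of DFT bin k:
f_k = k * fs / N
    = 1013 * 16000 / 4096
    = 16208000 / 4096
    = 3957.031 Hz

3957.031 Hz


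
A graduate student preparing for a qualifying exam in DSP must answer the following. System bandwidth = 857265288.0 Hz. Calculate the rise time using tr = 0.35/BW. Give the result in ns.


Rise time from bandwidth relationship:
tr = 0.35 / BW
   = 0.35 / 857265288.0
   = 4.08275017e-10 s
   = 0.4083 ns

0.4083 ns


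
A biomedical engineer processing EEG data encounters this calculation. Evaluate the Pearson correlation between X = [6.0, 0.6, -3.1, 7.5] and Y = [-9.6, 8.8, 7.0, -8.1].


Pearson correlation coefficient (population):
r = cov(X,Y) / (std(X) * std(Y))
Mean X = 2.75, Mean Y = -0.475
Cov(X,Y) = -32.38625
Std(X) = 4.241757, Std(Y) = 8.41587
r = -0.9072

-0.9072


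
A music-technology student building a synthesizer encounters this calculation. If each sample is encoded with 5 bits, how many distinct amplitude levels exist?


Number of quantization levels = 2^N
= 2^5
= 32

32


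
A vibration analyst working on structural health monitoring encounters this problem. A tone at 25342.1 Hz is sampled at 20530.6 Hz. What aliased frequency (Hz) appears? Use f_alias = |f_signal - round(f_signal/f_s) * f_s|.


Compute the nearest integer multiple of fs to the signal:
n = round(25342.1 / 20530.6) = 1
f_alias = |25342.1 - 1 * 20530.6|
        = |25342.1 - 20530.6|
        = 4811.5 Hz

4811.5


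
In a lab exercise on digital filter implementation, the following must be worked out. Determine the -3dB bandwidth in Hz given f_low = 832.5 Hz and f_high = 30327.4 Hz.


Bandwidth is the difference of -3dB frequencies:
BW = f_high - f_low
   = 30327.4 - 832.5
   = 29494.9 Hz

29494.9 Hz


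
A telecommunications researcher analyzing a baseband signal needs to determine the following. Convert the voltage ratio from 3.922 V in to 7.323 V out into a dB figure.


Voltage gain in dB:
G = 20 * log10(Vout / Vin)
  = 20 * log10(7.323 / 3.922)
  = 20 * log10(1.86716)
  = 20 * 0.271181
  = 5.42 dB

5.42 dB


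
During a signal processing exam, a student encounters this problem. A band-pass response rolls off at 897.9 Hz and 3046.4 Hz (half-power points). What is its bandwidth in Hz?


Bandwidth is the difference of -3dB frequencies:
BW = f_high - f_low
   = 3046.4 - 897.9
   = 2148.5 Hz

2148.5 Hz


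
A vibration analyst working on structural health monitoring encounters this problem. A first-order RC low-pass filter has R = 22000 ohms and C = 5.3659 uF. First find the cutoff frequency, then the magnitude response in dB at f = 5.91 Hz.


Step 1 — cutoff frequency:
fc = 1 / (2*pi*R*C)
C = 5.3659 uF = 5.3659e-06 F
fc = 1 / (2*pi*22000*5.3659e-06)
   = 1.3482 Hz

Step 2 — magnitude at f = 5.91 Hz:
|H(f)| = 1 / sqrt(1 + (f/fc)^2)
f/fc = 5.91 / 1.3482 = 4.383623
|H| = 1 / sqrt(1 + 19.216151) = 0.2224082
|H|_dB = 20*log10(0.2224082) = -13.06 dB

fc = 1.3482 Hz; |H(5.91 Hz)| = -13.06 dB


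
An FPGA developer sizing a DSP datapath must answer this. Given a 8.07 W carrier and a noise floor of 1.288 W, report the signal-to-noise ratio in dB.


SNR in decibels:
SNR = 10 * log10(Ps / Pn)
    = 10 * log10(8.07 / 1.288)
    = 10 * log10(6.2655)
    = 10 * 0.797
    = 7.97 dB

7.97 dB


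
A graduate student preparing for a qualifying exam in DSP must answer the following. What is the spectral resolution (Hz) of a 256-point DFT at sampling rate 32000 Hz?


DFT frequency resolution:
df = fs / N
   = 32000 / 256
   = 125.0 Hz

125.0 Hz


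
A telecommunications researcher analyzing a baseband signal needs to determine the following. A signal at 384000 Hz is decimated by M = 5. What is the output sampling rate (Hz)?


Decimation reduces the sample rate:
fs_out = fs_in / M
       = 384000 / 5
       = 76800.0 Hz

76800.0 Hz


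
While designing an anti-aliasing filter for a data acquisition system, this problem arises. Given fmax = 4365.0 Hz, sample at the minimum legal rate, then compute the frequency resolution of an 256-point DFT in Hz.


Step 1 — Nyquist sampling rate:
fs = 2 * fmax = 2 * 4365.0 = 8730.0 Hz

Step 2 — DFT bin spacing:
df = fs / N = 8730.0 / 256 = 34.1016 Hz

34.1016 Hz


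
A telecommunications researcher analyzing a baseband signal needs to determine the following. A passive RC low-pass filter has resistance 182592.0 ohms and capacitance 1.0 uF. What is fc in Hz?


Cutoff frequency of a first-order RC filter:
fc = 1 / (2 * pi * R * C)
C = 1.0 uF = 1e-06 F
fc = 1 / (2 * pi * 182592.0 * 1e-06)
   = 1 / 1.1472593716085
   = 0.871642 Hz

0.871642 Hz


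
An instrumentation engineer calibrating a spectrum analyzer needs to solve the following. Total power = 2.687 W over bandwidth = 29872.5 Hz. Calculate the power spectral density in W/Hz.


Power spectral density:
PSD = P / BW
    = 2.687 / 29872.5
    = 8.995e-05 W/Hz

8.995e-05 W/Hz


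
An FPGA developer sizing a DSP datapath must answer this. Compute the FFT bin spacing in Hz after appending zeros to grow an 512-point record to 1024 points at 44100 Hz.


Frequency resolution after zero-padding:
N_padded = 512 * 2 = 1024
df = fs / N_padded
   = 44100 / 1024
   = 43.0664 Hz

43.0664 Hz


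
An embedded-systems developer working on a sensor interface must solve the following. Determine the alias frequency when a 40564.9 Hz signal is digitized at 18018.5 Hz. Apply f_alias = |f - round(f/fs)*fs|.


Compute the nearest integer multiple of fs to the signal:
n = round(40564.9 / 18018.5) = 2
f_alias = |40564.9 - 2 * 18018.5|
        = |40564.9 - 36037.0|
        = 4527.9 Hz

4527.9


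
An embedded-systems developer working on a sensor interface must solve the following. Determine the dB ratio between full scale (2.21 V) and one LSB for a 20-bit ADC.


Dynamic range from full-scale to LSB:
V_min = V_max / 2^bits = 2.21 / 2^20
DR = 20 * log10(V_max / V_min)
   = 20 * log10(2^20)
   = 20 * 20 * log10(2)
   = 120.41 dB

120.41 dB


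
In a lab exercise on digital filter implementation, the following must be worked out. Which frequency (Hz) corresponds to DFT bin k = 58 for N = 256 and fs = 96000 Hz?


Frequency of DFT bin k:
f_k = k * fs / N
    = 58 * 96000 / 256
    = 5568000 / 256
    = 21750.0 Hz

21750.0 Hz


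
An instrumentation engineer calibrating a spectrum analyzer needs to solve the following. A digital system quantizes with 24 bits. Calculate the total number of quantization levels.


Number of quantization levels = 2^N
= 2^24
= 16777216

16777216


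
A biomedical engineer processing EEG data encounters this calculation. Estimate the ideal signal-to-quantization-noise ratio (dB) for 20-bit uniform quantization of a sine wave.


Theoretical SNR for a full-scale sinusoid:
SNR = 6.02 * N + 1.76
    = 6.02 * 20 + 1.76
    = 120.4 + 1.76
    = 122.16 dB

122.16 dB


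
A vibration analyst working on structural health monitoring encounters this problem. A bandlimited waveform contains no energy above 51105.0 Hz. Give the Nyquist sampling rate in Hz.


The Nyquist rate is twice the maximum frequency component.
fs_min = 2 * fmax
      = 2 * 51105.0
      = 102210.0 Hz

102210.0


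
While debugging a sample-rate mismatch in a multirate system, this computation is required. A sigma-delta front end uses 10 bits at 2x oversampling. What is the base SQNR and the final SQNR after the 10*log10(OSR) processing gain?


Step 1 — baseline SQNR at Nyquist:
SQNR_base = 6.02*N + 1.76
          = 6.02*10 + 1.76
          = 61.96 dB

Step 2 — oversampling processing gain:
G = 10*log10(OSR) = 10*log10(2) = 3.01 dB

Step 3 — total:
SQNR_total = 61.96 + 3.01 = 64.97 dB

Base SQNR = 61.96 dB; oversampled SQNR = 64.97 dB


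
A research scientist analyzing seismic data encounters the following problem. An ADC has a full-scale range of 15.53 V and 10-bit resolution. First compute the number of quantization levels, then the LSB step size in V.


Step 1 — number of quantization levels:
L = 2^N = 2^10 = 1024

Step 2 — LSB step size:
delta = Vfs / L
      = 15.53 / 1024
      = 0.01516602 V

Levels = 1024; step size = 0.01516602 V


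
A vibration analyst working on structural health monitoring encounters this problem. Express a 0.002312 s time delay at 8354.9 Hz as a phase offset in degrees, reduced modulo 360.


Phase shift from frequency and time delay:
phi = 360 * f * t_delay
    = 360 * 8354.9 * 0.002312
    = 6953.95 degrees
    mod 360 = 113.95 degrees

113.95 degrees


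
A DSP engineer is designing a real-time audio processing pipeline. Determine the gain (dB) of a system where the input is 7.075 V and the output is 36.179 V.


Voltage gain in dB:
G = 20 * log10(Vout / Vin)
  = 20 * log10(36.179 / 7.075)
  = 20 * log10(5.11364)
  = 20 * 0.70873
  = 14.17 dB

14.17 dB


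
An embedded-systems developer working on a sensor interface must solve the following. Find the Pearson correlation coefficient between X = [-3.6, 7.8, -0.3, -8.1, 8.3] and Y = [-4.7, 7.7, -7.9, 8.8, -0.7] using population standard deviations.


Pearson correlation coefficient (population):
r = cov(X,Y) / (std(X) * std(Y))
Mean X = 0.82, Mean Y = 0.64
Cov(X,Y) = -0.0728
Std(X) = 6.403562, Std(Y) = 6.628303
r = -0.0017

-0.0017


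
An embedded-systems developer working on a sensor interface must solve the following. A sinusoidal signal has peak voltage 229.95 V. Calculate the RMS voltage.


RMS voltage for a sinusoidal waveform:
V_rms = V_peak / sqrt(2)
      = 229.95 / 1.414214
      = 162.599 V

162.599 V


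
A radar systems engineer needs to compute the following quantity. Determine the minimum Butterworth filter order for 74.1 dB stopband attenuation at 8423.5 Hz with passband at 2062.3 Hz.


Butterworth filter order formula:
n = log10(10^(A/10) - 1) / (2 * log10(f_stop/f_pass))
10^(74.1/10) - 1 = 25703956.8277
f_stop/f_pass = 8423.5 / 2062.3 = 4.0845
n = 6.0624 -> ceil = 7

7


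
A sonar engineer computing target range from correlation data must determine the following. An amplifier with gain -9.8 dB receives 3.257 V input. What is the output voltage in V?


Output voltage from dB gain:
V_out = V_in * 10^(gain_dB / 20)
      = 3.257 * 10^(-9.8 / 20)
      = 3.257 * 0.323594
      = 1.0539 V

1.0539 V


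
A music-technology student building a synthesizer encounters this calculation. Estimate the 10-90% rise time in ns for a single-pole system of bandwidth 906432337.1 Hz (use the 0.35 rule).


Rise time from bandwidth relationship:
tr = 0.35 / BW
   = 0.35 / 906432337.1
   = 3.861292075e-10 s
   = 0.3861 ns

0.3861 ns


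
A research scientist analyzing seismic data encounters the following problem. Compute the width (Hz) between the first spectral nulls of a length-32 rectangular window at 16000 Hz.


Main lobe width for a rectangular window:
Width = 2 * fs / N
      = 2 * 16000 / 32
      = 32000 / 32
      = 1000.0 Hz

1000.0 Hz


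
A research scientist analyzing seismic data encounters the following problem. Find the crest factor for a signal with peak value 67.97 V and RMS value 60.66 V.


Crest factor is the ratio of peak to RMS:
CF = V_peak / V_rms
   = 67.97 / 60.66
   = 1.1205

1.1205


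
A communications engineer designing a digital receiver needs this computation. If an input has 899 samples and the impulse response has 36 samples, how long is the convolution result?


Linear convolution output length:
L = N + M - 1
  = 899 + 36 - 1
  = 934 samples

934


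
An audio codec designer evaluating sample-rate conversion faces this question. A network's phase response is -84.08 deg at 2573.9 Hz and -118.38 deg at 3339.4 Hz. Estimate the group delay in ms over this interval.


Group delay from phase difference:
tau = -d(phi)/d(omega)
d(phi) = -34.3 deg = -0.598648 rad
d(omega) = 2*pi*(3339.4 - 2573.9) = 4809.7784 rad/s
tau = -(-0.598648) / 4809.7784
    = 0.1245 ms

0.1245 ms


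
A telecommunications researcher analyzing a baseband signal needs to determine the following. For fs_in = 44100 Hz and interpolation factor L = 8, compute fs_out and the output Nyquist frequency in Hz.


Step 1 — output sample rate after interpolation by L:
fs_out = L * fs_in = 8 * 44100 = 352800 Hz

Step 2 — Nyquist frequency of the output stream:
f_Nyq = fs_out / 2 = 352800 / 2 = 176400.0 Hz

fs_out = 352800 Hz; f_Nyquist = 176400.0 Hz


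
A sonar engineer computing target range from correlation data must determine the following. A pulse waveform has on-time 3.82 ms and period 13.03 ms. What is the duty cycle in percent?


Duty cycle as a percentage:
DC = (t_on / T) * 100
   = (3.82 / 13.03) * 100
   = 0.29317 * 100
   = 29.32 %

29.32 %


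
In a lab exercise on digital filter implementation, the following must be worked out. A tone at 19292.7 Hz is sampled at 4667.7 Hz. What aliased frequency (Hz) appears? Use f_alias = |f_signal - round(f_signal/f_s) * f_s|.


Compute the nearest integer multiple of fs to the signal:
n = round(19292.7 / 4667.7) = 4
f_alias = |19292.7 - 4 * 4667.7|
        = |19292.7 - 18670.8|
        = 621.9 Hz

621.9


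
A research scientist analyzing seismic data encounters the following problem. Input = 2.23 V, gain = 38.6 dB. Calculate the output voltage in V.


Output voltage from dB gain:
V_out = V_in * 10^(gain_dB / 20)
      = 2.23 * 10^(38.6 / 20)
      = 2.23 * 85.113804
      = 189.8038 V

189.8038 V


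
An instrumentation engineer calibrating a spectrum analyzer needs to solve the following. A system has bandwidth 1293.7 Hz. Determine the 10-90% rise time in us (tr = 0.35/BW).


Rise time from bandwidth relationship:
tr = 0.35 / BW
   = 0.35 / 1293.7
   = 0.0002705418567 s
   = 270.5419 us

270.5419 us


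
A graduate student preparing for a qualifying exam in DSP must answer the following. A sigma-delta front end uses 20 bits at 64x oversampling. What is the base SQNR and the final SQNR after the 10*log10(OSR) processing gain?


Step 1 — baseline SQNR at Nyquist:
SQNR_base = 6.02*N + 1.76
          = 6.02*20 + 1.76
          = 122.16 dB

Step 2 — oversampling processing gain:
G = 10*log10(OSR) = 10*log10(64) = 18.06 dB

Step 3 — total:
SQNR_total = 122.16 + 18.06 = 140.22 dB

Base SQNR = 122.16 dB; oversampled SQNR = 140.22 dB


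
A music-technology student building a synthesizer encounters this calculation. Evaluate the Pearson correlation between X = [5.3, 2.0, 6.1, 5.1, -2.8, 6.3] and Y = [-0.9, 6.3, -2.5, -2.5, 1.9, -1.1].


Pearson correlation coefficient (population):
r = cov(X,Y) / (std(X) * std(Y))
Mean X = 3.6667, Mean Y = 0.2
Cov(X,Y) = -6.136667
Std(X) = 3.219041, Std(Y) = 3.097849
r = -0.6154

-0.6154


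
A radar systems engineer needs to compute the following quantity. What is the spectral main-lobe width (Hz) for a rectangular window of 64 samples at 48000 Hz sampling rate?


Main lobe width for a rectangular window:
Width = 2 * fs / N
      = 2 * 48000 / 64
      = 96000 / 64
      = 1500.0 Hz

1500.0 Hz


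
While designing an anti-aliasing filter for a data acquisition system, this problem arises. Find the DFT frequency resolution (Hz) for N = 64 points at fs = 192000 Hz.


DFT frequency resolution:
df = fs / N
   = 192000 / 64
   = 3000.0 Hz

3000.0 Hz


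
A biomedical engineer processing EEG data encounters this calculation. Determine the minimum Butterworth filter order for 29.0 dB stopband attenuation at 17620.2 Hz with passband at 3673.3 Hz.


Butterworth filter order formula:
n = log10(10^(A/10) - 1) / (2 * log10(f_stop/f_pass))
10^(29.0/10) - 1 = 793.3282
f_stop/f_pass = 17620.2 / 3673.3 = 4.7968
n = 2.129 -> ceil = 3

3


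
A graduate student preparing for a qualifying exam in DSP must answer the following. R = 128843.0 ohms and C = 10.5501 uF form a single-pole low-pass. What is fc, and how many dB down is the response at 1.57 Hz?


Step 1 — cutoff frequency:
fc = 1 / (2*pi*R*C)
C = 10.5501 uF = 1.05501e-05 F
fc = 1 / (2*pi*128843.0*1.05501e-05)
   = 0.117085 Hz

Step 2 — magnitude at f = 1.57 Hz:
|H(f)| = 1 / sqrt(1 + (f/fc)^2)
f/fc = 1.57 / 0.117085 = 13.409062
|H| = 1 / sqrt(1 + 179.802944) = 0.0743699
|H|_dB = 20*log10(0.0743699) = -22.57 dB

fc = 0.117085 Hz; |H(1.57 Hz)| = -22.57 dB


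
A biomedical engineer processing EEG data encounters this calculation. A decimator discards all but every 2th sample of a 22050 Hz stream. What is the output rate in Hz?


Decimation reduces the sample rate:
fs_out = fs_in / M
       = 22050 / 2
       = 11025.0 Hz

11025.0 Hz


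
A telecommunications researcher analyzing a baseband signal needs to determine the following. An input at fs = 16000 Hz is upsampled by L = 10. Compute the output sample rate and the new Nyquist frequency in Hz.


Step 1 — output sample rate after interpolation by L:
fs_out = L * fs_in = 10 * 16000 = 160000 Hz

Step 2 — Nyquist frequency of the output stream:
f_Nyq = fs_out / 2 = 160000 / 2 = 80000.0 Hz

fs_out = 160000 Hz; f_Nyquist = 80000.0 Hz


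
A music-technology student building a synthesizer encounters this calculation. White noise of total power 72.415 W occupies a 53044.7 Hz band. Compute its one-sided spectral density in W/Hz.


Power spectral density:
PSD = P / BW
    = 72.415 / 53044.7
    = 0.00136517 W/Hz

0.00136517 W/Hz


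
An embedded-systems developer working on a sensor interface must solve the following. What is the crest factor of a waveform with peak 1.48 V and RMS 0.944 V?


Crest factor is the ratio of peak to RMS:
CF = V_peak / V_rms
   = 1.48 / 0.944
   = 1.5678

1.5678


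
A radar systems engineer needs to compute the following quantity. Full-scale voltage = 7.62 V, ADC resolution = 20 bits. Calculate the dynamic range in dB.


Dynamic range from full-scale to LSB:
V_min = V_max / 2^bits = 7.62 / 2^20
DR = 20 * log10(V_max / V_min)
   = 20 * log10(2^20)
   = 20 * 20 * log10(2)
   = 120.41 dB

120.41 dB


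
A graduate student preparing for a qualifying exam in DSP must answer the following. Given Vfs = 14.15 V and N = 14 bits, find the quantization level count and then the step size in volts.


Step 1 — number of quantization levels:
L = 2^N = 2^14 = 16384

Step 2 — LSB step size:
delta = Vfs / L
      = 14.15 / 16384
      = 0.00086365 V

Levels = 16384; step size = 0.00086365 V


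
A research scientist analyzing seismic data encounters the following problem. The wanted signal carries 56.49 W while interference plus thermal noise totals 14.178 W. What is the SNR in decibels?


SNR in decibels:
SNR = 10 * log10(Ps / Pn)
    = 10 * log10(56.49 / 14.178)
    = 10 * log10(3.9843)
    = 10 * 0.6004
    = 6.0 dB

6.0 dB


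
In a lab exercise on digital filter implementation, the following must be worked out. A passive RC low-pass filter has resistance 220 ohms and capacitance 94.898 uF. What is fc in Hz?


Cutoff frequency of a first-order RC filter:
fc = 1 / (2 * pi * R * C)
C = 94.898 uF = 9.4898e-05 F
fc = 1 / (2 * pi * 220 * 9.4898e-05)
   = 1 / 0.13117757824176
   = 7.623254 Hz

7.623254 Hz


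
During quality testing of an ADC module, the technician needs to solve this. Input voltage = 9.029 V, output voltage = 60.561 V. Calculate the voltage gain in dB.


Voltage gain in dB:
G = 20 * log10(Vout / Vin)
  = 20 * log10(60.561 / 9.029)
  = 20 * log10(6.707387)
  = 20 * 0.826553
  = 16.53 dB

16.53 dB


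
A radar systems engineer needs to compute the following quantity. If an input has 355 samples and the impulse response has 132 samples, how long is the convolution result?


Linear convolution output length:
L = N + M - 1
  = 355 + 132 - 1
  = 486 samples

486


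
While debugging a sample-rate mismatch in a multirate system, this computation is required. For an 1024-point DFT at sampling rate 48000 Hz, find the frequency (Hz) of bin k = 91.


Frequency of DFT bin k:
f_k = k * fs / N
    = 91 * 48000 / 1024
    = 4368000 / 1024
    = 4265.625 Hz

4265.625 Hz


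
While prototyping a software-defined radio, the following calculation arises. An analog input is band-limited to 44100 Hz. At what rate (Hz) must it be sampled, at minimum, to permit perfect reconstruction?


The Nyquist rate is twice the maximum frequency component.
fs_min = 2 * fmax
      = 2 * 44100
      = 88200 Hz

88200


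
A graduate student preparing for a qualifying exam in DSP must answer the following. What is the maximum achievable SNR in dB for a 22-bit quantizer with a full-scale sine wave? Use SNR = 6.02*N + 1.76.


Theoretical SNR for a full-scale sinusoid:
SNR = 6.02 * N + 1.76
    = 6.02 * 22 + 1.76
    = 132.44 + 1.76
    = 134.2 dB

134.2 dB


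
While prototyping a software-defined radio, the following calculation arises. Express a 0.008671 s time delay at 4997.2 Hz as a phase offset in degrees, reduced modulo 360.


Phase shift from frequency and time delay:
phi = 360 * f * t_delay
    = 360 * 4997.2 * 0.008671
    = 15599.06 degrees
    mod 360 = 119.06 degrees

119.06 degrees


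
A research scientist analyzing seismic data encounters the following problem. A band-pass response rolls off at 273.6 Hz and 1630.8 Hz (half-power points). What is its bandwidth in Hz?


Bandwidth is the difference of -3dB frequencies:
BW = f_high - f_low
   = 1630.8 - 273.6
   = 1357.2 Hz

1357.2 Hz


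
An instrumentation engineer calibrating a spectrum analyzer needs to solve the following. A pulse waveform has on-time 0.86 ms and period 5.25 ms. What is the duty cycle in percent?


Duty cycle as a percentage:
DC = (t_on / T) * 100
   = (0.86 / 5.25) * 100
   = 0.16381 * 100
   = 16.38 %

16.38 %


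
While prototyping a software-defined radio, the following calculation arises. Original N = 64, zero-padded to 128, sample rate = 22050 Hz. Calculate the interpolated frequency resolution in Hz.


Frequency resolution after zero-padding:
N_padded = 64 * 2 = 128
df = fs / N_padded
   = 22050 / 128
   = 172.2656 Hz

172.2656 Hz


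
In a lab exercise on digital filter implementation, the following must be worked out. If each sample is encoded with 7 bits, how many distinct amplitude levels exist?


Number of quantization levels = 2^N
= 2^7
= 128

128


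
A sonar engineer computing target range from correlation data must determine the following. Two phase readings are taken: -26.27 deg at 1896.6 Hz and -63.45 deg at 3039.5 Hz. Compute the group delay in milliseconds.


Group delay from phase difference:
tau = -d(phi)/d(omega)
d(phi) = -37.18 deg = -0.648913 rad
d(omega) = 2*pi*(3039.5 - 1896.6) = 7181.0525 rad/s
tau = -(-0.648913) / 7181.0525
    = 0.0904 ms

0.0904 ms


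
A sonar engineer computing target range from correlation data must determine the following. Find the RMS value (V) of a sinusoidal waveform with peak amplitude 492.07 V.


RMS voltage for a sinusoidal waveform:
V_rms = V_peak / sqrt(2)
      = 492.07 / 1.414214
      = 347.946 V

347.946 V


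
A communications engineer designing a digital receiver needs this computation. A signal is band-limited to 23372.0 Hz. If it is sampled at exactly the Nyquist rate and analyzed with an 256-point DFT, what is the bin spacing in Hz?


Step 1 — Nyquist sampling rate:
fs = 2 * fmax = 2 * 23372.0 = 46744.0 Hz

Step 2 — DFT bin spacing:
df = fs / N = 46744.0 / 256 = 182.5938 Hz

182.5938 Hz
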